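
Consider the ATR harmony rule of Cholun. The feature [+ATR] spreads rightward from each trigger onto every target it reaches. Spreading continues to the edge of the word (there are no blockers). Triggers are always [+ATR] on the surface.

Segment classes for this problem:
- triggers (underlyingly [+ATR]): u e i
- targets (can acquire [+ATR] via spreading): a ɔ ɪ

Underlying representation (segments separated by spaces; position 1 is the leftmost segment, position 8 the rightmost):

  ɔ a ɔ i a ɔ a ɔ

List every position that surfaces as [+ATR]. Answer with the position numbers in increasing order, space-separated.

4 5 6 7 8

From /i/ at 4 rightward: 5 /a/ → [+ATR]; 6 /ɔ/ → [+ATR]; 7 /a/ → [+ATR]; 8 /ɔ/ → [+ATR]; word edge.
Targets with no active source: positions 1 2 3 stay [-ATR].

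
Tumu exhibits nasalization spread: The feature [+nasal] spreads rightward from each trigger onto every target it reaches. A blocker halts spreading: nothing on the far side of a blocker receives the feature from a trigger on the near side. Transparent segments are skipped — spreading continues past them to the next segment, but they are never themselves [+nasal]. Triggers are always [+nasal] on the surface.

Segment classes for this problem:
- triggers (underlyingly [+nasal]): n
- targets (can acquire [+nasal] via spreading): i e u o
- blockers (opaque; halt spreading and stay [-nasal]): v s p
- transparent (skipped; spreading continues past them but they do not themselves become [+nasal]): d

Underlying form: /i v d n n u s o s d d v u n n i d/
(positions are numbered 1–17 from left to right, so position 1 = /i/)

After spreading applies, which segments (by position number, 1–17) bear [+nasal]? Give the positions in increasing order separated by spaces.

4 5 6 14 15 16

From /n/ at 4 rightward: 5 /n/ is itself a trigger — this domain ends here.
From /n/ at 5 rightward: 6 /u/ → [+nasal]; 7 /s/ blocks.
From /n/ at 14 rightward: 15 /n/ is itself a trigger — this domain ends here.
From /n/ at 15 rightward: 16 /i/ → [+nasal]; 17 /d/ transparent; word edge.
Targets with no active source: positions 1 8 13 stay [-nasal].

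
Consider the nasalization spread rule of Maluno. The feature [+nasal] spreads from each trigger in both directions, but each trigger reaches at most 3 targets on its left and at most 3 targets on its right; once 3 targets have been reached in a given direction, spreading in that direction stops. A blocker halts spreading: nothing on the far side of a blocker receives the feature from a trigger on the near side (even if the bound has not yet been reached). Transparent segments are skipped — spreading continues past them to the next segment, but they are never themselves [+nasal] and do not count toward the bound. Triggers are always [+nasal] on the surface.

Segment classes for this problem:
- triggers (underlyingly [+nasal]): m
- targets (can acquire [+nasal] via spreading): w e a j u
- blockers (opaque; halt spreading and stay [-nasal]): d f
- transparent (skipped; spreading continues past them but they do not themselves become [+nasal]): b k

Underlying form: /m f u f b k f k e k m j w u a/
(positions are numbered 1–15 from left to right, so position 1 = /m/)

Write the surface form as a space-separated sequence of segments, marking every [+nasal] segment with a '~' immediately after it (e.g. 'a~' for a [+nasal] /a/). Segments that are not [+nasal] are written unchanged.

m~ f u f b k f k e~ k m~ j~ w~ u~ a

From /m/ at 1 rightward: 2 /f/ blocks.
From /m/ at 1 leftward: word edge.
From /m/ at 11 rightward: 12 /j/ → [+nasal]; 13 /w/ → [+nasal]; 14 /u/ → [+nasal]; bound reached.
From /m/ at 11 leftward: 10 /k/ transparent; 9 /e/ → [+nasal]; 8 /k/ transparent; 7 /f/ blocks.
Targets with no active source: positions 3 15 stay [-nasal].
[+nasal] positions on the surface: 1 9 11 12 13 14.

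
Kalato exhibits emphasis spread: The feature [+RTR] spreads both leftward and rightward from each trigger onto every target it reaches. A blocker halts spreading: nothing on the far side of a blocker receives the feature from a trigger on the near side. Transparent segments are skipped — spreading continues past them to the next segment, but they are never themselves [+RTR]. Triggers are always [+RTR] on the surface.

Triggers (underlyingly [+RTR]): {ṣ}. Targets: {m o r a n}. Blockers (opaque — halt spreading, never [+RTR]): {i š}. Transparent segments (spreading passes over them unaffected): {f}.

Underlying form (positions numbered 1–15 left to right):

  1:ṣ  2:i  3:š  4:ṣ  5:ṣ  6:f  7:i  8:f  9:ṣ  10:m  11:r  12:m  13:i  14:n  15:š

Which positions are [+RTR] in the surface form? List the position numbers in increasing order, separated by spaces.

From /ṣ/ at 1 rightward: 2 /i/ blocks.
From /ṣ/ at 1 leftward: word edge.
From /ṣ/ at 4 rightward: 5 /ṣ/ is itself a trigger — this domain ends here.
From /ṣ/ at 4 leftward: 3 /š/ blocks.
From /ṣ/ at 5 rightward: 6 /f/ transparent; 7 /i/ blocks.
From /ṣ/ at 5 leftward: 4 /ṣ/ is itself a trigger — this domain ends here.
From /ṣ/ at 9 rightward: 10 /m/ → [+RTR]; 11 /r/ → [+RTR]; 12 /m/ → [+RTR]; 13 /i/ blocks.
From /ṣ/ at 9 leftward: 8 /f/ transparent; 7 /i/ blocks.
Target with no active source: position 14 stays [-emphatic].

1 4 5 9 10 11 12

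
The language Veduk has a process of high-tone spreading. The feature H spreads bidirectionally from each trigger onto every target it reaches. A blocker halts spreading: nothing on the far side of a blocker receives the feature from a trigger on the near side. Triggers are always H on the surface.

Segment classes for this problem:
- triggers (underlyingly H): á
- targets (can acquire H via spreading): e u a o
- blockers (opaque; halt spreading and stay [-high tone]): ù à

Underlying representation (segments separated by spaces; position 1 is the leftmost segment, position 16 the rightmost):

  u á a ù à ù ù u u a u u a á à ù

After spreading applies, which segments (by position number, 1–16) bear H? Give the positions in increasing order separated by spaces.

From /á/ at 2 rightward: 3 /a/ → H; 4 /ù/ blocks.
From /á/ at 2 leftward: 1 /u/ → H; word edge.
From /á/ at 14 rightward: 15 /à/ blocks.
From /á/ at 14 leftward: 13 /a/ → H; 12 /u/ → H; 11 /u/ → H; 10 /a/ → H; 9 /u/ → H; 8 /u/ → H; 7 /ù/ blocks.

1 2 3 8 9 10 11 12 13 14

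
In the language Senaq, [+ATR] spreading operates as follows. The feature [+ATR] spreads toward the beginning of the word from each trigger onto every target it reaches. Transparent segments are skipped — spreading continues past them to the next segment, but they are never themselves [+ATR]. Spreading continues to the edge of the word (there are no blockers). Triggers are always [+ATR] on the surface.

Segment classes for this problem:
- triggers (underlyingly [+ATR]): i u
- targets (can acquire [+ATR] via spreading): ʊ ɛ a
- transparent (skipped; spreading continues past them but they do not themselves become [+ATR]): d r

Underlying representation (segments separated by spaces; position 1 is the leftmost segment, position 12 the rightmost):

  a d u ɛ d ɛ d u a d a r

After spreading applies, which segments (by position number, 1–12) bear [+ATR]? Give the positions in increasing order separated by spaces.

From /u/ at 3 leftward: 2 /d/ transparent; 1 /a/ → [+ATR]; word edge.
From /u/ at 8 leftward: 7 /d/ transparent; 6 /ɛ/ → [+ATR]; 5 /d/ transparent; 4 /ɛ/ → [+ATR]; 3 /u/ is itself a trigger — this domain ends here.
Targets with no active source: positions 9 11 stay [-ATR].

1 3 4 6 8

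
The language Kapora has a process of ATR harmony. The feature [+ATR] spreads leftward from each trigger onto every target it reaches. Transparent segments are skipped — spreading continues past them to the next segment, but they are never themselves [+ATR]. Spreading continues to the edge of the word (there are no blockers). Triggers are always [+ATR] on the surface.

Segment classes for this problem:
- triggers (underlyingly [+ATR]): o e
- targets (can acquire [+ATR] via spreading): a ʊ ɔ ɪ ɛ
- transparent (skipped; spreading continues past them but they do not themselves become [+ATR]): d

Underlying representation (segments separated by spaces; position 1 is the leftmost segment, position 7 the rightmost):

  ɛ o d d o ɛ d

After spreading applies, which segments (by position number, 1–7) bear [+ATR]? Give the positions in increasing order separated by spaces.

1 2 5

From /o/ at 2 leftward: 1 /ɛ/ → [+ATR]; word edge.
From /o/ at 5 leftward: 4 /d/ transparent; 3 /d/ transparent; 2 /o/ is itself a trigger — this domain ends here.
Target with no active source: position 6 stays [-ATR].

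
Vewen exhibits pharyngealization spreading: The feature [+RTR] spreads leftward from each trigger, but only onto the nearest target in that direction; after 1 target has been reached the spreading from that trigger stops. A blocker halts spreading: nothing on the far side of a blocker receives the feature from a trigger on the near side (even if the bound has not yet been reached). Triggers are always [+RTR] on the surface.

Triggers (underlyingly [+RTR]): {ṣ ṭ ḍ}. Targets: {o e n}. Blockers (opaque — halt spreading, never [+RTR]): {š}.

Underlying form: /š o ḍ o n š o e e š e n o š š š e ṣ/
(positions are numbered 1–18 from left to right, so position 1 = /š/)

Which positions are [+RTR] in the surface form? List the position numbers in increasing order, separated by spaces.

From /ḍ/ at 3 leftward: 2 /o/ → [+RTR]; bound reached.
From /ṣ/ at 18 leftward: 17 /e/ → [+RTR]; bound reached.
Targets with no active source: positions 4 5 7 8 9 11 12 13 stay [-emphatic].

2 3 17 18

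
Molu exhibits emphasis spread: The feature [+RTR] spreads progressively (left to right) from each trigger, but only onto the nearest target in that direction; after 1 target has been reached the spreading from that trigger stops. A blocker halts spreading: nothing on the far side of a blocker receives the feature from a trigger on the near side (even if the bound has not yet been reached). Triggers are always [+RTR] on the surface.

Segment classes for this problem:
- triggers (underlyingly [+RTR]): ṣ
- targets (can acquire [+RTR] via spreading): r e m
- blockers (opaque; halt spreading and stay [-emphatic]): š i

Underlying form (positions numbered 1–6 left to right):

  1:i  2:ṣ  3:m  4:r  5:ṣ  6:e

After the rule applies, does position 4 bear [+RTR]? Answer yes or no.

From /ṣ/ at 2 rightward: 3 /m/ → [+RTR]; bound reached.
From /ṣ/ at 5 rightward: 6 /e/ → [+RTR]; bound reached.
Target with no active source: position 4 stays [-emphatic].
[+RTR] positions on the surface: 2 3 5 6.

no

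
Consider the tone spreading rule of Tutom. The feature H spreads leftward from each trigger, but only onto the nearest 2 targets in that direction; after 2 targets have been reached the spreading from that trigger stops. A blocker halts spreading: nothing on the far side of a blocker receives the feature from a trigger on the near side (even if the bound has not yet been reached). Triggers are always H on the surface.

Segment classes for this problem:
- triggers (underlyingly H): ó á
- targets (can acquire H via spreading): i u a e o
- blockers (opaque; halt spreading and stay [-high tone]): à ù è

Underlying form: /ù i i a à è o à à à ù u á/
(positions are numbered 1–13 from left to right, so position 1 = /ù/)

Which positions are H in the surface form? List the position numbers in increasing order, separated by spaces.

12 13

From /á/ at 13 leftward: 12 /u/ → H; 11 /ù/ blocks.
Targets with no active source: positions 2 3 4 7 stay [-high tone].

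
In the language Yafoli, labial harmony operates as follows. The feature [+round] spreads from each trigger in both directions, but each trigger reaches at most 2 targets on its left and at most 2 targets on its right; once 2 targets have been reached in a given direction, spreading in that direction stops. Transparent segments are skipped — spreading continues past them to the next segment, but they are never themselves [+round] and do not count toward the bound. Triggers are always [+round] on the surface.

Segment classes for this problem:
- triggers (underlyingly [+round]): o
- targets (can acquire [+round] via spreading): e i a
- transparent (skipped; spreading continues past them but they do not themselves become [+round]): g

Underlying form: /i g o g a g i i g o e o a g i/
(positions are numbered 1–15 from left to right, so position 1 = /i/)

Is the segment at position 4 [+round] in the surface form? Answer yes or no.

From /o/ at 3 rightward: 4 /g/ transparent; 5 /a/ → [+round]; 6 /g/ transparent; 7 /i/ → [+round]; bound reached.
From /o/ at 3 leftward: 2 /g/ transparent; 1 /i/ → [+round]; word edge.
From /o/ at 10 rightward: 11 /e/ → [+round]; 12 /o/ is itself a trigger — this domain ends here.
From /o/ at 10 leftward: 9 /g/ transparent; 8 /i/ → [+round]; 7 /i/ → [+round]; bound reached.
From /o/ at 12 rightward: 13 /a/ → [+round]; 14 /g/ transparent; 15 /i/ → [+round]; bound reached.
From /o/ at 12 leftward: 11 /e/ → [+round]; 10 /o/ is itself a trigger — this domain ends here.
[+round] positions on the surface: 1 3 5 7 8 10 11 12 13 15.

no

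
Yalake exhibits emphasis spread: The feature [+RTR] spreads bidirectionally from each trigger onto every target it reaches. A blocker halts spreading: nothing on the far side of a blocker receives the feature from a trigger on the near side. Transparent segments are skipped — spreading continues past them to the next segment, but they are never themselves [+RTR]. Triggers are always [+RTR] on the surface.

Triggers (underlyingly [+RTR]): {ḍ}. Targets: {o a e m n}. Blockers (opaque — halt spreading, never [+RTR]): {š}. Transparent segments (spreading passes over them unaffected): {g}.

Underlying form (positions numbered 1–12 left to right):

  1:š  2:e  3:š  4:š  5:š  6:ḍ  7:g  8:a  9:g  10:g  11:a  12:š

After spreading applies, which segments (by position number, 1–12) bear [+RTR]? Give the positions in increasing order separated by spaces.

From /ḍ/ at 6 rightward: 7 /g/ transparent; 8 /a/ → [+RTR]; 9 /g/ transparent; 10 /g/ transparent; 11 /a/ → [+RTR]; 12 /š/ blocks.
From /ḍ/ at 6 leftward: 5 /š/ blocks.
Target with no active source: position 2 stays [-emphatic].

6 8 11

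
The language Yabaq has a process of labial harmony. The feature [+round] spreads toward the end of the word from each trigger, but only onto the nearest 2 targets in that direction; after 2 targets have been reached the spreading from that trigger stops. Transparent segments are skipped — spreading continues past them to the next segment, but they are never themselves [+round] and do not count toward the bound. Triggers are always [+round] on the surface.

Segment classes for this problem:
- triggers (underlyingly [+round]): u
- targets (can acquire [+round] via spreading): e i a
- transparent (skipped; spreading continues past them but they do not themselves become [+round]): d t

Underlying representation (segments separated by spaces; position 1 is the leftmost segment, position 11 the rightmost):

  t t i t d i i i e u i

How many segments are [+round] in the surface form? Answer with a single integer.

2

From /u/ at 10 rightward: 11 /i/ → [+round]; word edge.
Targets with no active source: positions 3 6 7 8 9 stay [-round].
[+round] positions on the surface: 10 11.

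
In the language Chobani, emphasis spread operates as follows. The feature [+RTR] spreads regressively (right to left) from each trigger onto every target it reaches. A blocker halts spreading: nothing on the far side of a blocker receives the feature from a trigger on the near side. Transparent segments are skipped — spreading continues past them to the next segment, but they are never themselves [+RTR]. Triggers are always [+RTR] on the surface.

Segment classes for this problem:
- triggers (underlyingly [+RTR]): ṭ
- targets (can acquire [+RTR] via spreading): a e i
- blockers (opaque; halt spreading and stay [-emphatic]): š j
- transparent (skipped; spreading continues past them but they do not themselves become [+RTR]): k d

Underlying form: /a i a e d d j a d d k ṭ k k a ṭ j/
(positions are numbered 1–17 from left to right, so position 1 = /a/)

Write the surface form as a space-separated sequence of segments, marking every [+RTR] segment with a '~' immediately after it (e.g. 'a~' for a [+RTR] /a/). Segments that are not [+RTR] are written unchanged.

From /ṭ/ at 12 leftward: 11 /k/ transparent; 10 /d/ transparent; 9 /d/ transparent; 8 /a/ → [+RTR]; 7 /j/ blocks.
From /ṭ/ at 16 leftward: 15 /a/ → [+RTR]; 14 /k/ transparent; 13 /k/ transparent; 12 /ṭ/ is itself a trigger — this domain ends here.
Targets with no active source: positions 1 2 3 4 stay [-emphatic].
[+RTR] positions on the surface: 8 12 15 16.

a i a e d d j a~ d d k ṭ~ k k a~ ṭ~ j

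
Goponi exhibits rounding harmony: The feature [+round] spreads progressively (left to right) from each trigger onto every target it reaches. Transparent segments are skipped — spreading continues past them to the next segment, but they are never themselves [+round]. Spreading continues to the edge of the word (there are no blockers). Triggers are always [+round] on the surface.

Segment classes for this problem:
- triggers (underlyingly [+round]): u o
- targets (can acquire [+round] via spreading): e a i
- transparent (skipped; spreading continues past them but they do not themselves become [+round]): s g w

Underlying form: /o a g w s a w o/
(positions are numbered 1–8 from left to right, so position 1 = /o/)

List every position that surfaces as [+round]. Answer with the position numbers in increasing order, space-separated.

From /o/ at 1 rightward: 2 /a/ → [+round]; 3 /g/ transparent; 4 /w/ transparent; 5 /s/ transparent; 6 /a/ → [+round]; 7 /w/ transparent; 8 /o/ is itself a trigger — this domain ends here.
From /o/ at 8 rightward: word edge.

1 2 6 8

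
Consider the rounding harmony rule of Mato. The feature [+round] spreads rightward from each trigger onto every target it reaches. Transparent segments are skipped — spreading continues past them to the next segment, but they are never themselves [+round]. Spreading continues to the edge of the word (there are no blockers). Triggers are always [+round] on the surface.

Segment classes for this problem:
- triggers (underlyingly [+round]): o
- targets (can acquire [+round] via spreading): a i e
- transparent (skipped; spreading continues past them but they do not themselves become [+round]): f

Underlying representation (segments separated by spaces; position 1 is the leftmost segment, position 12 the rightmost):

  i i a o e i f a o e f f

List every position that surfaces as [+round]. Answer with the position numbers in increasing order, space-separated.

From /o/ at 4 rightward: 5 /e/ → [+round]; 6 /i/ → [+round]; 7 /f/ transparent; 8 /a/ → [+round]; 9 /o/ is itself a trigger — this domain ends here.
From /o/ at 9 rightward: 10 /e/ → [+round]; 11 /f/ transparent; 12 /f/ transparent; word edge.
Targets with no active source: positions 1 2 3 stay [-round].

4 5 6 8 9 10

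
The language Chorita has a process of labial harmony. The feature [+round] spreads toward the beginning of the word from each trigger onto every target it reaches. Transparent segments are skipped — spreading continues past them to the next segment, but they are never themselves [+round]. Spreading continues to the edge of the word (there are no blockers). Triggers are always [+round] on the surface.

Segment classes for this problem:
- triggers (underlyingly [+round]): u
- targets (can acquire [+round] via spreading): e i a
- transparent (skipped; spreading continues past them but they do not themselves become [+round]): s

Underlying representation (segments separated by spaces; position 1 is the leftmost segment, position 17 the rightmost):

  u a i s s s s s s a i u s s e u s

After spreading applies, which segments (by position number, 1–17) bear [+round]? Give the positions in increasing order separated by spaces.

From /u/ at 1 leftward: word edge.
From /u/ at 12 leftward: 11 /i/ → [+round]; 10 /a/ → [+round]; 9 /s/ transparent; 8 /s/ transparent; 7 /s/ transparent; 6 /s/ transparent; 5 /s/ transparent; 4 /s/ transparent; 3 /i/ → [+round]; 2 /a/ → [+round]; 1 /u/ is itself a trigger — this domain ends here.
From /u/ at 16 leftward: 15 /e/ → [+round]; 14 /s/ transparent; 13 /s/ transparent; 12 /u/ is itself a trigger — this domain ends here.

1 2 3 10 11 12 15 16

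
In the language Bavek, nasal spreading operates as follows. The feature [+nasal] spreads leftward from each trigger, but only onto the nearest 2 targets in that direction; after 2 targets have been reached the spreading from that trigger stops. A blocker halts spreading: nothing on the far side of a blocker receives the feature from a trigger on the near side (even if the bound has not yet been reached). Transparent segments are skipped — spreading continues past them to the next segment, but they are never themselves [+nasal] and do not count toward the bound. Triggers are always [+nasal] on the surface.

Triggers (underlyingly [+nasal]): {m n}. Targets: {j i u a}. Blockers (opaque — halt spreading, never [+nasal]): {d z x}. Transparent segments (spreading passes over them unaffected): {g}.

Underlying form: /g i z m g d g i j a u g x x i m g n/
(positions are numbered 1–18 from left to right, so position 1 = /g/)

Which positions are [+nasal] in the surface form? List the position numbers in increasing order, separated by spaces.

From /m/ at 4 leftward: 3 /z/ blocks.
From /m/ at 16 leftward: 15 /i/ → [+nasal]; 14 /x/ blocks.
From /n/ at 18 leftward: 17 /g/ transparent; 16 /m/ is itself a trigger — this domain ends here.
Targets with no active source: positions 2 8 9 10 11 stay [-nasal].

4 15 16 18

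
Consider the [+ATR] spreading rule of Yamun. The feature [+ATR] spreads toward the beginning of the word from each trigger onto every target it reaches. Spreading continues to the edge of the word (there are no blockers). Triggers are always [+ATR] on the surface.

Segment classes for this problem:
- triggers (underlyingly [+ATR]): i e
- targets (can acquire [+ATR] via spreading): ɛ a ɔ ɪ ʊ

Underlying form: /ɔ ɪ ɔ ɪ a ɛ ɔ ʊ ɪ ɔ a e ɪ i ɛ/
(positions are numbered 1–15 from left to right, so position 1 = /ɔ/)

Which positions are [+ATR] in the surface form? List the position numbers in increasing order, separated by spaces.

From /e/ at 12 leftward: 11 /a/ → [+ATR]; 10 /ɔ/ → [+ATR]; 9 /ɪ/ → [+ATR]; 8 /ʊ/ → [+ATR]; 7 /ɔ/ → [+ATR]; 6 /ɛ/ → [+ATR]; 5 /a/ → [+ATR]; 4 /ɪ/ → [+ATR]; 3 /ɔ/ → [+ATR]; 2 /ɪ/ → [+ATR]; 1 /ɔ/ → [+ATR]; word edge.
From /i/ at 14 leftward: 13 /ɪ/ → [+ATR]; 12 /e/ is itself a trigger — this domain ends here.
Target with no active source: position 15 stays [-ATR].

1 2 3 4 5 6 7 8 9 10 11 12 13 14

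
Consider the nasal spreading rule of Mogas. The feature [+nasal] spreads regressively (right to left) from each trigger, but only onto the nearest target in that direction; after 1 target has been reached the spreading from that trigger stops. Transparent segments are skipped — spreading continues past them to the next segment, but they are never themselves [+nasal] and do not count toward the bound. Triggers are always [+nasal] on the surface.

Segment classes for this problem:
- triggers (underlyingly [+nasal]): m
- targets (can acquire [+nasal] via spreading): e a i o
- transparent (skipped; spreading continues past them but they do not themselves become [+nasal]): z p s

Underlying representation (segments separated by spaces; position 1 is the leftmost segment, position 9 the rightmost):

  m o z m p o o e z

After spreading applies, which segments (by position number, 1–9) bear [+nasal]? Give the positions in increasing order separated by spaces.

From /m/ at 1 leftward: word edge.
From /m/ at 4 leftward: 3 /z/ transparent; 2 /o/ → [+nasal]; bound reached.
Targets with no active source: positions 6 7 8 stay [-nasal].

1 2 4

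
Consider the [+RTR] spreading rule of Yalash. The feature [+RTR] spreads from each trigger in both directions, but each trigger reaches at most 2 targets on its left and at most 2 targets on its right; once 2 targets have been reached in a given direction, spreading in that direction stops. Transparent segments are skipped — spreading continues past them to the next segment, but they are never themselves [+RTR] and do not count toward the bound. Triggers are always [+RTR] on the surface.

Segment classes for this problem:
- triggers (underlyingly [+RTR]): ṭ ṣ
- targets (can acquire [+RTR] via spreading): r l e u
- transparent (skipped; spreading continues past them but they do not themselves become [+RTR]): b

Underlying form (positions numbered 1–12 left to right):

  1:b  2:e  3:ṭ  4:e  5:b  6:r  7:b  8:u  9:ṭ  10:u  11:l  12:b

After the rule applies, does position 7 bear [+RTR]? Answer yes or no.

no

From /ṭ/ at 3 rightward: 4 /e/ → [+RTR]; 5 /b/ transparent; 6 /r/ → [+RTR]; bound reached.
From /ṭ/ at 3 leftward: 2 /e/ → [+RTR]; 1 /b/ transparent; word edge.
From /ṭ/ at 9 rightward: 10 /u/ → [+RTR]; 11 /l/ → [+RTR]; bound reached.
From /ṭ/ at 9 leftward: 8 /u/ → [+RTR]; 7 /b/ transparent; 6 /r/ → [+RTR]; bound reached.
[+RTR] positions on the surface: 2 3 4 6 8 9 10 11.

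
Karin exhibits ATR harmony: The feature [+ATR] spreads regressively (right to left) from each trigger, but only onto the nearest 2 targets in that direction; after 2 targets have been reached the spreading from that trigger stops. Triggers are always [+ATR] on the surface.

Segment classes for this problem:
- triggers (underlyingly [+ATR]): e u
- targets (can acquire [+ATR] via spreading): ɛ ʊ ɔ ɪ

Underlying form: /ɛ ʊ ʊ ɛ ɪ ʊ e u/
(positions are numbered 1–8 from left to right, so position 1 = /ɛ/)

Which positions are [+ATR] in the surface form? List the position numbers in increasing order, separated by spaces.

5 6 7 8

From /e/ at 7 leftward: 6 /ʊ/ → [+ATR]; 5 /ɪ/ → [+ATR]; bound reached.
From /u/ at 8 leftward: 7 /e/ is itself a trigger — this domain ends here.
Targets with no active source: positions 1 2 3 4 stay [-ATR].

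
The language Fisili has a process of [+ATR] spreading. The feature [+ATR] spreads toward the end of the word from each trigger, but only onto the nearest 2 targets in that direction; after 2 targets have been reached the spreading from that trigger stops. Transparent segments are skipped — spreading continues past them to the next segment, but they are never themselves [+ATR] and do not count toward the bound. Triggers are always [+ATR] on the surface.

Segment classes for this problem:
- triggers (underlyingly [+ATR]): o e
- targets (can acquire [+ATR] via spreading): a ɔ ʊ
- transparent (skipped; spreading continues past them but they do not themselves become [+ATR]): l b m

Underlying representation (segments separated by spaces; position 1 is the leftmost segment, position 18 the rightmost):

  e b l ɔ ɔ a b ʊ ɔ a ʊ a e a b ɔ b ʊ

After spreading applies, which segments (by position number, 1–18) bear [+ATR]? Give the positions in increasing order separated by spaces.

1 4 5 13 14 16

From /e/ at 1 rightward: 2 /b/ transparent; 3 /l/ transparent; 4 /ɔ/ → [+ATR]; 5 /ɔ/ → [+ATR]; bound reached.
From /e/ at 13 rightward: 14 /a/ → [+ATR]; 15 /b/ transparent; 16 /ɔ/ → [+ATR]; bound reached.
Targets with no active source: positions 6 8 9 10 11 12 18 stay [-ATR].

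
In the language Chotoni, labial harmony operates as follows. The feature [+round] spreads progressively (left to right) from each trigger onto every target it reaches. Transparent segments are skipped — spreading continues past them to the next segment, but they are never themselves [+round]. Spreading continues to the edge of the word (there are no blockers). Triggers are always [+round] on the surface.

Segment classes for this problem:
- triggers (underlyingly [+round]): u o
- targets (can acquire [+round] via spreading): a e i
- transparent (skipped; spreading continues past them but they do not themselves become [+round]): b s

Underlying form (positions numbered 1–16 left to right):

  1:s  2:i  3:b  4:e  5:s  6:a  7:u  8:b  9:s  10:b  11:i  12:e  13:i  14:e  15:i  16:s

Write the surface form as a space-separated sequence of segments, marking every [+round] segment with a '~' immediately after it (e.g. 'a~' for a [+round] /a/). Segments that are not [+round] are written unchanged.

From /u/ at 7 rightward: 8 /b/ transparent; 9 /s/ transparent; 10 /b/ transparent; 11 /i/ → [+round]; 12 /e/ → [+round]; 13 /i/ → [+round]; 14 /e/ → [+round]; 15 /i/ → [+round]; 16 /s/ transparent; word edge.
Targets with no active source: positions 2 4 6 stay [-round].
[+round] positions on the surface: 7 11 12 13 14 15.

s i b e s a u~ b s b i~ e~ i~ e~ i~ s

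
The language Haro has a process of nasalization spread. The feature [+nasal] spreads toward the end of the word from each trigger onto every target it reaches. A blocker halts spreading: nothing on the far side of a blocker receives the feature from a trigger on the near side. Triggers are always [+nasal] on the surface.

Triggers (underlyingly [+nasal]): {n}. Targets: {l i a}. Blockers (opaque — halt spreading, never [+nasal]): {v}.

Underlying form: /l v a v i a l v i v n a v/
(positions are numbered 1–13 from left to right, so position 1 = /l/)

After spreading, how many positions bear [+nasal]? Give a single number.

From /n/ at 11 rightward: 12 /a/ → [+nasal]; 13 /v/ blocks.
Targets with no active source: positions 1 3 5 6 7 9 stay [-nasal].
[+nasal] positions on the surface: 11 12.

2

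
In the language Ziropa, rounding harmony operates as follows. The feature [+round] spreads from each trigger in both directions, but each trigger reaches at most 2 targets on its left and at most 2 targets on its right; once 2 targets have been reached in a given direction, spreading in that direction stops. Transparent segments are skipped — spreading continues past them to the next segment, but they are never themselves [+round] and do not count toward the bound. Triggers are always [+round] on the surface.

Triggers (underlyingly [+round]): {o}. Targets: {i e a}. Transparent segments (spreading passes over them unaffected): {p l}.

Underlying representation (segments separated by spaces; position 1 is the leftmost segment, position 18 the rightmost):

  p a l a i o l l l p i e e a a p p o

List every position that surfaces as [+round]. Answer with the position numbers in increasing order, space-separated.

From /o/ at 6 rightward: 7 /l/ transparent; 8 /l/ transparent; 9 /l/ transparent; 10 /p/ transparent; 11 /i/ → [+round]; 12 /e/ → [+round]; bound reached.
From /o/ at 6 leftward: 5 /i/ → [+round]; 4 /a/ → [+round]; bound reached.
From /o/ at 18 rightward: word edge.
From /o/ at 18 leftward: 17 /p/ transparent; 16 /p/ transparent; 15 /a/ → [+round]; 14 /a/ → [+round]; bound reached.
Targets with no active source: positions 2 13 stay [-round].

4 5 6 11 12 14 15 18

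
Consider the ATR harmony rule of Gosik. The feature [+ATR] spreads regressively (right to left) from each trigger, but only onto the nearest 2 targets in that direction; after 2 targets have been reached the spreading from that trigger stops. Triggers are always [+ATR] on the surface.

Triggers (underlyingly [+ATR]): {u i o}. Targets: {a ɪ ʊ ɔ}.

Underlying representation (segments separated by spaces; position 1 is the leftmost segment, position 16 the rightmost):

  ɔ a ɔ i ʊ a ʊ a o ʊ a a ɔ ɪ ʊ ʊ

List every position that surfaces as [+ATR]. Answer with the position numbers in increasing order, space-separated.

2 3 4 7 8 9

From /i/ at 4 leftward: 3 /ɔ/ → [+ATR]; 2 /a/ → [+ATR]; bound reached.
From /o/ at 9 leftward: 8 /a/ → [+ATR]; 7 /ʊ/ → [+ATR]; bound reached.
Targets with no active source: positions 1 5 6 10 11 12 13 14 15 16 stay [-ATR].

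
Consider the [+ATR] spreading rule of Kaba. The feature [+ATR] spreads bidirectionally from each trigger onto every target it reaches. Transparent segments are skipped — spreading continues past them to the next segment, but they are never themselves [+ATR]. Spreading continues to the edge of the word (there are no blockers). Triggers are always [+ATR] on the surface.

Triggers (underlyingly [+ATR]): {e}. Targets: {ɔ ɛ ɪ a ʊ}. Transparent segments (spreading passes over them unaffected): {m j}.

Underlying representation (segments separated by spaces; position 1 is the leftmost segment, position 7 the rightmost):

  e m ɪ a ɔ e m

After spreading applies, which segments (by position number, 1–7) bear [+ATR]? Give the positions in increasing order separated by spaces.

From /e/ at 1 rightward: 2 /m/ transparent; 3 /ɪ/ → [+ATR]; 4 /a/ → [+ATR]; 5 /ɔ/ → [+ATR]; 6 /e/ is itself a trigger — this domain ends here.
From /e/ at 1 leftward: word edge.
From /e/ at 6 rightward: 7 /m/ transparent; word edge.
From /e/ at 6 leftward: 5 /ɔ/ → [+ATR]; 4 /a/ → [+ATR]; 3 /ɪ/ → [+ATR]; 2 /m/ transparent; 1 /e/ is itself a trigger — this domain ends here.

1 3 4 5 6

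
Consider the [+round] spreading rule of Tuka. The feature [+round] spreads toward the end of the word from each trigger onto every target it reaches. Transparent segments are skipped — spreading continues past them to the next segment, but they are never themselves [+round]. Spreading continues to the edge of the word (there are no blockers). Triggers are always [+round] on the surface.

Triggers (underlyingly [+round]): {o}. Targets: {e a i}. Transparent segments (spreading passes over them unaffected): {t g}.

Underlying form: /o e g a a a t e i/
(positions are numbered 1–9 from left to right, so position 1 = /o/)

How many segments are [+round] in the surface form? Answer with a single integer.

7

From /o/ at 1 rightward: 2 /e/ → [+round]; 3 /g/ transparent; 4 /a/ → [+round]; 5 /a/ → [+round]; 6 /a/ → [+round]; 7 /t/ transparent; 8 /e/ → [+round]; 9 /i/ → [+round]; word edge.
[+round] positions on the surface: 1 2 4 5 6 8 9.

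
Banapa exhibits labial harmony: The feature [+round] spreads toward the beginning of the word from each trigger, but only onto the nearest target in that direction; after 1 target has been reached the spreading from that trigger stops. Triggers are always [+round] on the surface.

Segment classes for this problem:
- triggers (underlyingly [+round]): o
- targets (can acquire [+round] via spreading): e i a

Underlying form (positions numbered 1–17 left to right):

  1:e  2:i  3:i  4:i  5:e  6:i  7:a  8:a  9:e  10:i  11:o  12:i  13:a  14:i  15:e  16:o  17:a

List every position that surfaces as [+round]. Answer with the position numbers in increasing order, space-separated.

10 11 15 16

From /o/ at 11 leftward: 10 /i/ → [+round]; bound reached.
From /o/ at 16 leftward: 15 /e/ → [+round]; bound reached.
Targets with no active source: positions 1 2 3 4 5 6 7 8 9 12 13 14 17 stay [-round].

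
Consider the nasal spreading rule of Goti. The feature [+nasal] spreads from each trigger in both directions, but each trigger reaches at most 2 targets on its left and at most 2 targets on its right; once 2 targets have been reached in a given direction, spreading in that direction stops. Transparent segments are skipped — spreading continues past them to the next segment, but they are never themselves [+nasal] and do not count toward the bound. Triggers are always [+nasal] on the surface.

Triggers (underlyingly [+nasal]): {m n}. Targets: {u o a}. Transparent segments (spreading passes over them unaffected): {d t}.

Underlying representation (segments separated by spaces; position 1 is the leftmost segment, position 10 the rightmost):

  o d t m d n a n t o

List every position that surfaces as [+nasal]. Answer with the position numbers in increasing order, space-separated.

1 4 6 7 8 10

From /m/ at 4 rightward: 5 /d/ transparent; 6 /n/ is itself a trigger — this domain ends here.
From /m/ at 4 leftward: 3 /t/ transparent; 2 /d/ transparent; 1 /o/ → [+nasal]; word edge.
From /n/ at 6 rightward: 7 /a/ → [+nasal]; 8 /n/ is itself a trigger — this domain ends here.
From /n/ at 6 leftward: 5 /d/ transparent; 4 /m/ is itself a trigger — this domain ends here.
From /n/ at 8 rightward: 9 /t/ transparent; 10 /o/ → [+nasal]; word edge.
From /n/ at 8 leftward: 7 /a/ → [+nasal]; 6 /n/ is itself a trigger — this domain ends here.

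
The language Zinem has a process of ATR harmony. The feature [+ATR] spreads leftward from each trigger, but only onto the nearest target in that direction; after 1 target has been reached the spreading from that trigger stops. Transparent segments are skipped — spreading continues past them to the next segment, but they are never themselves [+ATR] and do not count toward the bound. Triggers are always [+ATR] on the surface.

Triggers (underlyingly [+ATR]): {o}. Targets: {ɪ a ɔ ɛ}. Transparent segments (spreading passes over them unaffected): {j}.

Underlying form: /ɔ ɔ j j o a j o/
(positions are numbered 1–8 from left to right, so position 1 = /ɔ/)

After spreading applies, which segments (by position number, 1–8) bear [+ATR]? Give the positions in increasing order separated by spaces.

2 5 6 8

From /o/ at 5 leftward: 4 /j/ transparent; 3 /j/ transparent; 2 /ɔ/ → [+ATR]; bound reached.
From /o/ at 8 leftward: 7 /j/ transparent; 6 /a/ → [+ATR]; bound reached.
Target with no active source: position 1 stays [-ATR].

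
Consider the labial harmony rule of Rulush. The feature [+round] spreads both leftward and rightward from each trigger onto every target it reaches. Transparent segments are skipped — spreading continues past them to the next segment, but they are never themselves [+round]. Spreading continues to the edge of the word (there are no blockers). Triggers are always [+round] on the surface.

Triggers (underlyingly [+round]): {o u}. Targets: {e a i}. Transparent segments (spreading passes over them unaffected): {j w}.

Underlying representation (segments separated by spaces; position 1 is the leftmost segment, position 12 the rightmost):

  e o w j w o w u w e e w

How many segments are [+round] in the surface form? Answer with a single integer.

6

From /o/ at 2 rightward: 3 /w/ transparent; 4 /j/ transparent; 5 /w/ transparent; 6 /o/ is itself a trigger — this domain ends here.
From /o/ at 2 leftward: 1 /e/ → [+round]; word edge.
From /o/ at 6 rightward: 7 /w/ transparent; 8 /u/ is itself a trigger — this domain ends here.
From /o/ at 6 leftward: 5 /w/ transparent; 4 /j/ transparent; 3 /w/ transparent; 2 /o/ is itself a trigger — this domain ends here.
From /u/ at 8 rightward: 9 /w/ transparent; 10 /e/ → [+round]; 11 /e/ → [+round]; 12 /w/ transparent; word edge.
From /u/ at 8 leftward: 7 /w/ transparent; 6 /o/ is itself a trigger — this domain ends here.
[+round] positions on the surface: 1 2 6 8 10 11.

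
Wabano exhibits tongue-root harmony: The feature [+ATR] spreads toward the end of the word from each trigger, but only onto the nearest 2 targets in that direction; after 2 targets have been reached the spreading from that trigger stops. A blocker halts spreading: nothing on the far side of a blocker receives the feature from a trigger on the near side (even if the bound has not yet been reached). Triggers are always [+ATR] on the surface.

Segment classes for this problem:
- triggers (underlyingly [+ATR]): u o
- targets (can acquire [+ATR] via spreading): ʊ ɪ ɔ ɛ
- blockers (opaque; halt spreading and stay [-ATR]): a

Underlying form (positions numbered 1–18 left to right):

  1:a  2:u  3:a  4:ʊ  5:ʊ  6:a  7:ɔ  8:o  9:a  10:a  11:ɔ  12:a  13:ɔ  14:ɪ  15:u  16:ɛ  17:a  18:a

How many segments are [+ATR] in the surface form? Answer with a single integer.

4

From /u/ at 2 rightward: 3 /a/ blocks.
From /o/ at 8 rightward: 9 /a/ blocks.
From /u/ at 15 rightward: 16 /ɛ/ → [+ATR]; 17 /a/ blocks.
Targets with no active source: positions 4 5 7 11 13 14 stay [-ATR].
[+ATR] positions on the surface: 2 8 15 16.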